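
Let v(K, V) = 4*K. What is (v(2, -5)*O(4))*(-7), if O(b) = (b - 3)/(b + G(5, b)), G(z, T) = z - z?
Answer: -14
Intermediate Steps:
G(z, T) = 0
O(b) = (-3 + b)/b (O(b) = (b - 3)/(b + 0) = (-3 + b)/b)
(v(2, -5)*O(4))*(-7) = ((4*2)*((-3 + 4)/4))*(-7) = (8*((¼)*1))*(-7) = (8*(¼))*(-7) = 2*(-7) = -14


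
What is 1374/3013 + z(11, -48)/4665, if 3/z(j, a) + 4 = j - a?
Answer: 117514363/257686825 ≈ 0.45604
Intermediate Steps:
z(j, a) = 3/(-4 + j - a) (z(j, a) = 3/(-4 + (j - a)) = 3/(-4 + j - a))
1374/3013 + z(11, -48)/4665 = 1374/3013 - 3/(4 - 48 - 1*11)/4665 = 1374*(1/3013) - 3/(4 - 48 - 11)*(1/4665) = 1374/3013 - 3/(-55)*(1/4665) = 1374/3013 - 3*(-1/55)*(1/4665) = 1374/3013 + (3/55)*(1/4665) = 1374/3013 + 1/85525 = 117514363/257686825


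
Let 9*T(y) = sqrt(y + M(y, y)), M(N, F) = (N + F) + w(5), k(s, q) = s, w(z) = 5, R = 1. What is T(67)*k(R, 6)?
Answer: sqrt(206)/9 ≈ 1.5947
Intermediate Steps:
M(N, F) = 5 + F + N (M(N, F) = (N + F) + 5 = (F + N) + 5 = 5 + F + N)
T(y) = sqrt(5 + 3*y)/9 (T(y) = sqrt(y + (5 + y + y))/9 = sqrt(y + (5 + 2*y))/9 = sqrt(5 + 3*y)/9)
T(67)*k(R, 6) = (sqrt(5 + 3*67)/9)*1 = (sqrt(5 + 201)/9)*1 = (sqrt(206)/9)*1 = sqrt(206)/9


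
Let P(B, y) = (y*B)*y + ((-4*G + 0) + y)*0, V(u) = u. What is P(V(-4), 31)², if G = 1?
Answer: 14776336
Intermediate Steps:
P(B, y) = B*y² (P(B, y) = (y*B)*y + ((-4*1 + 0) + y)*0 = (B*y)*y + ((-4 + 0) + y)*0 = B*y² + (-4 + y)*0 = B*y² + 0 = B*y²)
P(V(-4), 31)² = (-4*31²)² = (-4*961)² = (-3844)² = 14776336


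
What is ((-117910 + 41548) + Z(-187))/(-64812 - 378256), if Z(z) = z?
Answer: 76549/443068 ≈ 0.17277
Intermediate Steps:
((-117910 + 41548) + Z(-187))/(-64812 - 378256) = ((-117910 + 41548) - 187)/(-64812 - 378256) = (-76362 - 187)/(-443068) = -76549*(-1/443068) = 76549/443068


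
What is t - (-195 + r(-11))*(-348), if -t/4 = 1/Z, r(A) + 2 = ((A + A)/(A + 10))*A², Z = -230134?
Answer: 98706773942/115067 ≈ 8.5782e+5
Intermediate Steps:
r(A) = -2 + 2*A³/(10 + A) (r(A) = -2 + ((A + A)/(A + 10))*A² = -2 + ((2*A)/(10 + A))*A² = -2 + (2*A/(10 + A))*A² = -2 + 2*A³/(10 + A))
t = 2/115067 (t = -4/(-230134) = -4*(-1/230134) = 2/115067 ≈ 1.7381e-5)
t - (-195 + r(-11))*(-348) = 2/115067 - (-195 + 2*(-10 + (-11)³ - 1*(-11))/(10 - 11))*(-348) = 2/115067 - (-195 + 2*(-10 - 1331 + 11)/(-1))*(-348) = 2/115067 - (-195 + 2*(-1)*(-1330))*(-348) = 2/115067 - (-195 + 2660)*(-348) = 2/115067 - 2465*(-348) = 2/115067 - 1*(-857820) = 2/115067 + 857820 = 98706773942/115067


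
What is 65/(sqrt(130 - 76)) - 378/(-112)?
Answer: 27/8 + 65*sqrt(6)/18 ≈ 12.220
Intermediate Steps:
65/(sqrt(130 - 76)) - 378/(-112) = 65/(sqrt(54)) - 378*(-1/112) = 65/((3*sqrt(6))) + 27/8 = 65*(sqrt(6)/18) + 27/8 = 65*sqrt(6)/18 + 27/8 = 27/8 + 65*sqrt(6)/18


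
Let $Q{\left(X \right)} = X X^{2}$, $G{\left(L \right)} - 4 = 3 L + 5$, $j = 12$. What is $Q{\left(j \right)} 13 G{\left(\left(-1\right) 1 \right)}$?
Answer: $134784$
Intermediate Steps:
$G{\left(L \right)} = 9 + 3 L$ ($G{\left(L \right)} = 4 + \left(3 L + 5\right) = 4 + \left(5 + 3 L\right) = 9 + 3 L$)
$Q{\left(X \right)} = X^{3}$
$Q{\left(j \right)} 13 G{\left(\left(-1\right) 1 \right)} = 12^{3} \cdot 13 \left(9 + 3 \left(\left(-1\right) 1\right)\right) = 1728 \cdot 13 \left(9 + 3 \left(-1\right)\right) = 22464 \left(9 - 3\right) = 22464 \cdot 6 = 134784$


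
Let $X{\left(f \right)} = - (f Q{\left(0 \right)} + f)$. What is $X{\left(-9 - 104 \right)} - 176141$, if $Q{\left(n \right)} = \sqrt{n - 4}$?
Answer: $-176028 + 226 i \approx -1.7603 \cdot 10^{5} + 226.0 i$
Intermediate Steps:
$Q{\left(n \right)} = \sqrt{-4 + n}$
$X{\left(f \right)} = - f - 2 i f$ ($X{\left(f \right)} = - (f \sqrt{-4 + 0} + f) = - (f \sqrt{-4} + f) = - (f 2 i + f) = - (2 i f + f) = - (f + 2 i f) = - f - 2 i f$)
$X{\left(-9 - 104 \right)} - 176141 = - \left(-9 - 104\right) \left(1 + 2 i\right) - 176141 = \left(-1\right) \left(-113\right) \left(1 + 2 i\right) - 176141 = \left(113 + 226 i\right) - 176141 = -176028 + 226 i$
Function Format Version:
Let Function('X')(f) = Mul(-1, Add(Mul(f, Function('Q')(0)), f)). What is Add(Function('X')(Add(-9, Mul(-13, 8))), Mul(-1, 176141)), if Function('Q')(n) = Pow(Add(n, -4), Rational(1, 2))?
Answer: Add(-176028, Mul(226, I)) ≈ Add(-1.7603e+5, Mul(226.00, I))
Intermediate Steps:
Function('Q')(n) = Pow(Add(-4, n), Rational(1, 2))
Function('X')(f) = Add(Mul(-1, f), Mul(-2, I, f)) (Function('X')(f) = Mul(-1, Add(Mul(f, Pow(Add(-4, 0), Rational(1, 2))), f)) = Mul(-1, Add(Mul(f, Pow(-4, Rational(1, 2))), f)) = Mul(-1, Add(Mul(f, Mul(2, I)), f)) = Mul(-1, Add(Mul(2, I, f), f)) = Mul(-1, Add(f, Mul(2, I, f))) = Add(Mul(-1, f), Mul(-2, I, f)))
Add(Function('X')(Add(-9, Mul(-13, 8))), Mul(-1, 176141)) = Add(Mul(-1, Add(-9, Mul(-13, 8)), Add(1, Mul(2, I))), Mul(-1, 176141)) = Add(Mul(-1, Add(-9, -104), Add(1, Mul(2, I))), -176141) = Add(Mul(-1, -113, Add(1, Mul(2, I))), -176141) = Add(Add(113, Mul(226, I)), -176141) = Add(-176028, Mul(226, I))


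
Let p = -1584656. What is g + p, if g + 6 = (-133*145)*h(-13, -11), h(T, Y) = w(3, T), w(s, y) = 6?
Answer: -1700372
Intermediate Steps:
h(T, Y) = 6
g = -115716 (g = -6 - 133*145*6 = -6 - 19285*6 = -6 - 115710 = -115716)
g + p = -115716 - 1584656 = -1700372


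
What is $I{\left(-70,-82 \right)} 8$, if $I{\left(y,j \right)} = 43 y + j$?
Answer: $-24736$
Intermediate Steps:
$I{\left(y,j \right)} = j + 43 y$
$I{\left(-70,-82 \right)} 8 = \left(-82 + 43 \left(-70\right)\right) 8 = \left(-82 - 3010\right) 8 = \left(-3092\right) 8 = -24736$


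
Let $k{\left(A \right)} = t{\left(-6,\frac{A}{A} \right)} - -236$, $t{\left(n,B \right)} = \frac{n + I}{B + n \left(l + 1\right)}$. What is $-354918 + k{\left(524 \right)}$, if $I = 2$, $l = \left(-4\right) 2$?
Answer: $- \frac{15251330}{43} \approx -3.5468 \cdot 10^{5}$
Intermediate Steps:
$l = -8$
$t{\left(n,B \right)} = \frac{2 + n}{B - 7 n}$ ($t{\left(n,B \right)} = \frac{n + 2}{B + n \left(-8 + 1\right)} = \frac{2 + n}{B + n \left(-7\right)} = \frac{2 + n}{B - 7 n}$)
$k{\left(A \right)} = \frac{10144}{43}$ ($k{\left(A \right)} = \frac{2 - 6}{\frac{A}{A} - -42} - -236 = \frac{1}{1 + 42} \left(-4\right) + 236 = \frac{1}{43} \left(-4\right) + 236 = - \frac{4}{43} + 236 = \frac{10144}{43}$)
$-354918 + k{\left(524 \right)} = -354918 + \frac{10144}{43} = - \frac{15251330}{43}$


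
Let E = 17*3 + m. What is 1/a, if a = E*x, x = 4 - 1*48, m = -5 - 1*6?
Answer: -1/1760 ≈ -0.00056818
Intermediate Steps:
m = -11 (m = -5 - 6 = -11)
E = 40 (E = 17*3 - 11 = 51 - 11 = 40)
x = -44 (x = 4 - 48 = -44)
a = -1760 (a = 40*(-44) = -1760)
1/a = 1/(-1760) = -1/1760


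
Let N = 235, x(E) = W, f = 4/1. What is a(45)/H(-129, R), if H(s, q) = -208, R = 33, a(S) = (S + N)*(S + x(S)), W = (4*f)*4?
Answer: -3815/26 ≈ -146.73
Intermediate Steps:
f = 4 (f = 4*1 = 4)
W = 64 (W = (4*4)*4 = 16*4 = 64)
x(E) = 64
a(S) = (64 + S)*(235 + S) (a(S) = (S + 235)*(S + 64) = (235 + S)*(64 + S) = (64 + S)*(235 + S))
a(45)/H(-129, R) = (15040 + 45**2 + 299*45)/(-208) = (15040 + 2025 + 13455)*(-1/208) = 30520*(-1/208) = -3815/26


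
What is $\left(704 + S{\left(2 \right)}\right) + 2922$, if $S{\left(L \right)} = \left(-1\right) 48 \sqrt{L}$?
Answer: $3626 - 48 \sqrt{2} \approx 3558.1$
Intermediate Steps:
$S{\left(L \right)} = - 48 \sqrt{L}$
$\left(704 + S{\left(2 \right)}\right) + 2922 = \left(704 - 48 \sqrt{2}\right) + 2922 = 3626 - 48 \sqrt{2}$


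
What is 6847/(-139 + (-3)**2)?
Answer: -6847/130 ≈ -52.669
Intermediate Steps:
6847/(-139 + (-3)**2) = 6847/(-139 + 9) = 6847/(-130) = 6847*(-1/130) = -6847/130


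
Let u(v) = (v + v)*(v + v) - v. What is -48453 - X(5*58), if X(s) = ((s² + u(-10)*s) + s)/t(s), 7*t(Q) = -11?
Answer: 890047/11 ≈ 80913.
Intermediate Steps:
t(Q) = -11/7 (t(Q) = (⅐)*(-11) = -11/7)
u(v) = -v + 4*v² (u(v) = (2*v)*(2*v) - v = 4*v² - v = -v + 4*v²)
X(s) = -2877*s/11 - 7*s²/11 (X(s) = ((s² + (-10*(-1 + 4*(-10)))*s) + s)/(-11/7) = ((s² + (-10*(-1 - 40))*s) + s)*(-7/11) = ((s² + (-10*(-41))*s) + s)*(-7/11) = ((s² + 410*s) + s)*(-7/11) = (s² + 411*s)*(-7/11) = -2877*s/11 - 7*s²/11)
-48453 - X(5*58) = -48453 - (-7)*5*58*(411 + 5*58)/11 = -48453 - (-7)*290*(411 + 290)/11 = -48453 - (-7)*290*701/11 = -48453 - 1*(-1423030/11) = -48453 + 1423030/11 = 890047/11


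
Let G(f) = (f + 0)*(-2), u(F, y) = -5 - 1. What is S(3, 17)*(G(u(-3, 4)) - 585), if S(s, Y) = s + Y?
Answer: -11460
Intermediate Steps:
u(F, y) = -6
G(f) = -2*f (G(f) = f*(-2) = -2*f)
S(s, Y) = Y + s
S(3, 17)*(G(u(-3, 4)) - 585) = (17 + 3)*(-2*(-6) - 585) = 20*(12 - 585) = 20*(-573) = -11460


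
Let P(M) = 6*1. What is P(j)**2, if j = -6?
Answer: 36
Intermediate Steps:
P(M) = 6
P(j)**2 = 6**2 = 36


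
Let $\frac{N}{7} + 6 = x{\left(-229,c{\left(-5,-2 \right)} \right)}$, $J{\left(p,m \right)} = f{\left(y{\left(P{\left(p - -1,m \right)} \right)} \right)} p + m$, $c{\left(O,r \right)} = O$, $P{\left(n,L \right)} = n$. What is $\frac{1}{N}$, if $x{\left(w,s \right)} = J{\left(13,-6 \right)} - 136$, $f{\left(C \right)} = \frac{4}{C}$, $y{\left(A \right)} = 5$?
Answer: $- \frac{5}{4816} \approx -0.0010382$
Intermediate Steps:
$J{\left(p,m \right)} = m + \frac{4 p}{5}$ ($J{\left(p,m \right)} = \frac{4}{5} p + m = 4 \cdot \frac{1}{5} p + m = \frac{4 p}{5} + m = m + \frac{4 p}{5}$)
$x{\left(w,s \right)} = - \frac{658}{5}$ ($x{\left(w,s \right)} = \left(-6 + \frac{4}{5} \cdot 13\right) - 136 = \left(-6 + \frac{52}{5}\right) - 136 = \frac{22}{5} - 136 = - \frac{658}{5}$)
$N = - \frac{4816}{5}$ ($N = -42 + 7 \left(- \frac{658}{5}\right) = -42 - \frac{4606}{5} = - \frac{4816}{5} \approx -963.2$)
$\frac{1}{N} = \frac{1}{- \frac{4816}{5}} = - \frac{5}{4816}$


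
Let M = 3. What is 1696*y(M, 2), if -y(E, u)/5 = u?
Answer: -16960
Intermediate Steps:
y(E, u) = -5*u
1696*y(M, 2) = 1696*(-5*2) = 1696*(-10) = -16960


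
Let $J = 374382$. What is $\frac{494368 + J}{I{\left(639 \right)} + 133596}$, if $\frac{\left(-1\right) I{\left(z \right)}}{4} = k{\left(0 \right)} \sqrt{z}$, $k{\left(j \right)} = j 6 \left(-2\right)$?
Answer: $\frac{434375}{66798} \approx 6.5028$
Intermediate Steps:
$k{\left(j \right)} = - 12 j$ ($k{\left(j \right)} = 6 j \left(-2\right) = - 12 j$)
$I{\left(z \right)} = 0$ ($I{\left(z \right)} = - 4 \left(-12\right) 0 \sqrt{z} = - 4 \cdot 0 \sqrt{z} = \left(-4\right) 0 = 0$)
$\frac{494368 + J}{I{\left(639 \right)} + 133596} = \frac{494368 + 374382}{0 + 133596} = \frac{868750}{133596} = 868750 \cdot \frac{1}{133596} = \frac{434375}{66798}$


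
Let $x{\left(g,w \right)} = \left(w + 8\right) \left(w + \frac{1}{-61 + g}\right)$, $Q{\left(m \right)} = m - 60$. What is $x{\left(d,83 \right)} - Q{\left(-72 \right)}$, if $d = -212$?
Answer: $\frac{23054}{3} \approx 7684.7$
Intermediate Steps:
$Q{\left(m \right)} = -60 + m$ ($Q{\left(m \right)} = m - 60 = -60 + m$)
$x{\left(g,w \right)} = \left(8 + w\right) \left(w + \frac{1}{-61 + g}\right)$
$x{\left(d,83 \right)} - Q{\left(-72 \right)} = \frac{8 - 40421 - 61 \cdot 83^{2} - 212 \cdot 83^{2} + 8 \left(-212\right) 83}{-61 - 212} - \left(-60 - 72\right) = \frac{8 - 40421 - 420229 - 1460468 - 140768}{-273} - -132 = - \frac{8 - 40421 - 420229 - 1460468 - 140768}{273} + 132 = \left(- \frac{1}{273}\right) \left(-2061878\right) + 132 = \frac{22658}{3} + 132 = \frac{23054}{3}$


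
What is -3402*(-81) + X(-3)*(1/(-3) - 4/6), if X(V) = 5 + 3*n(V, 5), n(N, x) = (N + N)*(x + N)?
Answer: 275593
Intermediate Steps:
n(N, x) = 2*N*(N + x) (n(N, x) = (2*N)*(N + x) = 2*N*(N + x))
X(V) = 5 + 6*V*(5 + V) (X(V) = 5 + 3*(2*V*(V + 5)) = 5 + 3*(2*V*(5 + V)) = 5 + 6*V*(5 + V))
-3402*(-81) + X(-3)*(1/(-3) - 4/6) = -3402*(-81) + (5 + 6*(-3)*(5 - 3))*(1/(-3) - 4/6) = -1134*(-243) + (5 + 6*(-3)*2)*(1*(-1/3) - 4*1/6) = 275562 + (5 - 36)*(-1/3 - 2/3) = 275562 - 31*(-1) = 275562 + 31 = 275593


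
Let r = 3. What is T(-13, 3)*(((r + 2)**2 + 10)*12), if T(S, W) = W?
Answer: 1260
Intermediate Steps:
T(-13, 3)*(((r + 2)**2 + 10)*12) = 3*(((3 + 2)**2 + 10)*12) = 3*((5**2 + 10)*12) = 3*((25 + 10)*12) = 3*(35*12) = 3*420 = 1260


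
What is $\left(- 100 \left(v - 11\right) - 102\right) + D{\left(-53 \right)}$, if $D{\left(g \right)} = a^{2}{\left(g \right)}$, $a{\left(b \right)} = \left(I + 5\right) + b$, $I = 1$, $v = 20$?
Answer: $1207$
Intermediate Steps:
$a{\left(b \right)} = 6 + b$ ($a{\left(b \right)} = \left(1 + 5\right) + b = 6 + b$)
$D{\left(g \right)} = \left(6 + g\right)^{2}$
$\left(- 100 \left(v - 11\right) - 102\right) + D{\left(-53 \right)} = \left(- 100 \left(20 - 11\right) - 102\right) + \left(6 - 53\right)^{2} = \left(- 100 \left(20 - 11\right) - 102\right) + \left(-47\right)^{2} = \left(\left(-100\right) 9 - 102\right) + 2209 = \left(-900 - 102\right) + 2209 = -1002 + 2209 = 1207$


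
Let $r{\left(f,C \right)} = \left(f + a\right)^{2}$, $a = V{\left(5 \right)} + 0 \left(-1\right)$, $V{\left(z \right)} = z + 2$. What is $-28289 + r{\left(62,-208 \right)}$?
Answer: $-23528$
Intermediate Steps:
$V{\left(z \right)} = 2 + z$
$a = 7$ ($a = \left(2 + 5\right) + 0 \left(-1\right) = 7 + 0 = 7$)
$r{\left(f,C \right)} = \left(7 + f\right)^{2}$ ($r{\left(f,C \right)} = \left(f + 7\right)^{2} = \left(7 + f\right)^{2}$)
$-28289 + r{\left(62,-208 \right)} = -28289 + \left(7 + 62\right)^{2} = -28289 + 69^{2} = -28289 + 4761 = -23528$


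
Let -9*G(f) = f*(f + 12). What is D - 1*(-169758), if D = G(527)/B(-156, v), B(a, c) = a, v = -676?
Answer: 238624285/1404 ≈ 1.6996e+5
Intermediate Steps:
G(f) = -f*(12 + f)/9 (G(f) = -f*(f + 12)/9 = -f*(12 + f)/9)
D = 284053/1404 (D = -⅑*527*(12 + 527)/(-156) = -⅑*527*539*(-1/156) = -284053/9*(-1/156) = 284053/1404 ≈ 202.32)
D - 1*(-169758) = 284053/1404 - 1*(-169758) = 284053/1404 + 169758 = 238624285/1404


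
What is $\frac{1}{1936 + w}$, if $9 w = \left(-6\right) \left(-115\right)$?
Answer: $\frac{3}{6038} \approx 0.00049685$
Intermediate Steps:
$w = \frac{230}{3}$ ($w = \frac{\left(-6\right) \left(-115\right)}{9} = \frac{1}{9} \cdot 690 = \frac{230}{3} \approx 76.667$)
$\frac{1}{1936 + w} = \frac{1}{1936 + \frac{230}{3}} = \frac{1}{\frac{6038}{3}} = \frac{3}{6038}$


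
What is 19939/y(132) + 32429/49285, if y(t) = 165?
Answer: 39521776/325281 ≈ 121.50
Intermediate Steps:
19939/y(132) + 32429/49285 = 19939/165 + 32429/49285 = 39521776/325281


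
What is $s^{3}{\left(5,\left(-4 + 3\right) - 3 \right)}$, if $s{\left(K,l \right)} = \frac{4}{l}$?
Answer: $-1$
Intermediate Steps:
$s^{3}{\left(5,\left(-4 + 3\right) - 3 \right)} = \left(\frac{4}{\left(-4 + 3\right) - 3}\right)^{3} = \left(\frac{4}{-1 - 3}\right)^{3} = \left(\frac{4}{-4}\right)^{3} = \left(4 \left(- \frac{1}{4}\right)\right)^{3} = \left(-1\right)^{3} = -1$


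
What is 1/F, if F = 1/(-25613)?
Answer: -25613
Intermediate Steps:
F = -1/25613 ≈ -3.9043e-5
1/F = 1/(-1/25613) = -25613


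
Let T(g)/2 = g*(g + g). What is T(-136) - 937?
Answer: 73047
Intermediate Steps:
T(g) = 4*g² (T(g) = 2*(g*(g + g)) = 2*(g*(2*g)) = 2*(2*g²) = 4*g²)
T(-136) - 937 = 4*(-136)² - 937 = 4*18496 - 937 = 73984 - 937 = 73047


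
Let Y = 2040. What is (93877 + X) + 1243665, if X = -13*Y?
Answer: 1311022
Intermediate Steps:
X = -26520 (X = -13*2040 = -26520)
(93877 + X) + 1243665 = (93877 - 26520) + 1243665 = 67357 + 1243665 = 1311022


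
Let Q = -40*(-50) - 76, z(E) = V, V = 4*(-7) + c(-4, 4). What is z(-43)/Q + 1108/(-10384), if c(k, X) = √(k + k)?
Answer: -151409/1248676 + I*√2/962 ≈ -0.12126 + 0.0014701*I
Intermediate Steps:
c(k, X) = √2*√k (c(k, X) = √(2*k) = √2*√k)
V = -28 + 2*I*√2 (V = 4*(-7) + √2*√(-4) = -28 + √2*(2*I) = -28 + 2*I*√2 ≈ -28.0 + 2.8284*I)
z(E) = -28 + 2*I*√2
Q = 1924 (Q = 2000 - 76 = 1924)
z(-43)/Q + 1108/(-10384) = (-28 + 2*I*√2)/1924 + 1108/(-10384) = (-28 + 2*I*√2)*(1/1924) + 1108*(-1/10384) = (-7/481 + I*√2/962) - 277/2596 = -151409/1248676 + I*√2/962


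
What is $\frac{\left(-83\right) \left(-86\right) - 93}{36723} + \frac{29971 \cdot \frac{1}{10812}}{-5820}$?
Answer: $\frac{8670821917}{45310306320} \approx 0.19137$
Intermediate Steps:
$\frac{\left(-83\right) \left(-86\right) - 93}{36723} + \frac{29971 \cdot \frac{1}{10812}}{-5820} = \left(7138 - 93\right) \frac{1}{36723} + 29971 \cdot \frac{1}{10812} \left(- \frac{1}{5820}\right) = 7045 \cdot \frac{1}{36723} + \frac{1763}{636} \left(- \frac{1}{5820}\right) = \frac{7045}{36723} - \frac{1763}{3701520} = \frac{8670821917}{45310306320}$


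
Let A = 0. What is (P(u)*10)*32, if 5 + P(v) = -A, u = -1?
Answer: -1600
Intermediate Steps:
P(v) = -5 (P(v) = -5 - 1*0 = -5 + 0 = -5)
(P(u)*10)*32 = -5*10*32 = -50*32 = -1600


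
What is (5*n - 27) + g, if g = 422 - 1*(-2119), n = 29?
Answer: 2659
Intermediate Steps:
g = 2541 (g = 422 + 2119 = 2541)
(5*n - 27) + g = (5*29 - 27) + 2541 = (145 - 27) + 2541 = 118 + 2541 = 2659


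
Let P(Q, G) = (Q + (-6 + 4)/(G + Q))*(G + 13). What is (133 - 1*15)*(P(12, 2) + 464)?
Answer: 530174/7 ≈ 75739.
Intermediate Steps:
P(Q, G) = (13 + G)*(Q - 2/(G + Q)) (P(Q, G) = (Q - 2/(G + Q))*(13 + G) = (13 + G)*(Q - 2/(G + Q)))
(133 - 1*15)*(P(12, 2) + 464) = (133 - 1*15)*((-26 - 2*2 + 13*12² + 2*12² + 12*2² + 13*2*12)/(2 + 12) + 464) = (133 - 15)*((-26 - 4 + 13*144 + 2*144 + 12*4 + 312)/14 + 464) = 118*((-26 - 4 + 1872 + 288 + 48 + 312)/14 + 464) = 118*((1/14)*2490 + 464) = 118*(1245/7 + 464) = 118*(4493/7) = 530174/7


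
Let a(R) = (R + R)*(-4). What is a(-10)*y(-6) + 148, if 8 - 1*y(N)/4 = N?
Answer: 4628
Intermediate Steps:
a(R) = -8*R (a(R) = (2*R)*(-4) = -8*R)
y(N) = 32 - 4*N
a(-10)*y(-6) + 148 = (-8*(-10))*(32 - 4*(-6)) + 148 = 80*(32 + 24) + 148 = 80*56 + 148 = 4480 + 148 = 4628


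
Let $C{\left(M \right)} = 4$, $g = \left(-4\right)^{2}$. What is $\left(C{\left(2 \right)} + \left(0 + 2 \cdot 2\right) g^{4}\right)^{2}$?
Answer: $68721573904$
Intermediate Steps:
$g = 16$
$\left(C{\left(2 \right)} + \left(0 + 2 \cdot 2\right) g^{4}\right)^{2} = \left(4 + \left(0 + 2 \cdot 2\right) 16^{4}\right)^{2} = \left(4 + \left(0 + 4\right) 65536\right)^{2} = \left(4 + 4 \cdot 65536\right)^{2} = \left(4 + 262144\right)^{2} = 262148^{2} = 68721573904$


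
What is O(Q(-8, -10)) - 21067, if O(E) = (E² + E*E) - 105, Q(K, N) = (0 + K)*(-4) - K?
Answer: -17972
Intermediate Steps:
Q(K, N) = -5*K (Q(K, N) = K*(-4) - K = -4*K - K = -5*K)
O(E) = -105 + 2*E² (O(E) = (E² + E²) - 105 = 2*E² - 105 = -105 + 2*E²)
O(Q(-8, -10)) - 21067 = (-105 + 2*(-5*(-8))²) - 21067 = (-105 + 2*40²) - 21067 = (-105 + 2*1600) - 21067 = (-105 + 3200) - 21067 = 3095 - 21067 = -17972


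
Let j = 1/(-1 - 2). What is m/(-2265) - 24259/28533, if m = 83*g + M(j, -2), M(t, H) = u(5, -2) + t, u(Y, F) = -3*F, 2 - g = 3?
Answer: -52740083/64627245 ≈ -0.81607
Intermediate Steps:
g = -1 (g = 2 - 1*3 = 2 - 3 = -1)
j = -⅓ (j = 1/(-3) = -⅓ ≈ -0.33333)
M(t, H) = 6 + t (M(t, H) = -3*(-2) + t = 6 + t)
m = -232/3 (m = 83*(-1) + (6 - ⅓) = -83 + 17/3 = -232/3 ≈ -77.333)
m/(-2265) - 24259/28533 = -232/3/(-2265) - 24259/28533 = -232/3*(-1/2265) - 24259*1/28533 = 232/6795 - 24259/28533 = -52740083/64627245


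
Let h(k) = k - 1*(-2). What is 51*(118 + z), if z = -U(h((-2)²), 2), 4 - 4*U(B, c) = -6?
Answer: 11781/2 ≈ 5890.5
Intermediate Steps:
h(k) = 2 + k (h(k) = k + 2 = 2 + k)
U(B, c) = 5/2 (U(B, c) = 1 - ¼*(-6) = 1 + 3/2 = 5/2)
z = -5/2 (z = -1*5/2 = -5/2 ≈ -2.5000)
51*(118 + z) = 51*(118 - 5/2) = 51*(231/2) = 11781/2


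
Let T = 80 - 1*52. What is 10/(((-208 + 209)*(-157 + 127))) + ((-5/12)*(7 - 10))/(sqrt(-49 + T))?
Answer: -1/3 - 5*I*sqrt(21)/84 ≈ -0.33333 - 0.27277*I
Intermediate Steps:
T = 28 (T = 80 - 52 = 28)
10/(((-208 + 209)*(-157 + 127))) + ((-5/12)*(7 - 10))/(sqrt(-49 + T)) = 10/(((-208 + 209)*(-157 + 127))) + ((-5/12)*(7 - 10))/(sqrt(-49 + 28)) = 10/((1*(-30))) + (-5*1/12*(-3))/(sqrt(-21)) = 10/(-30) + (-5/12*(-3))/((I*sqrt(21))) = 10*(-1/30) + 5*(-I*sqrt(21)/21)/4 = -1/3 - 5*I*sqrt(21)/84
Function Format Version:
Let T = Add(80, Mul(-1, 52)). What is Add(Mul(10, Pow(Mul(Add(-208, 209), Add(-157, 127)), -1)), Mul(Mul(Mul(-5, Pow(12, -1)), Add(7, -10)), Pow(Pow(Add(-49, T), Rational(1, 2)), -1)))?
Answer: Add(Rational(-1, 3), Mul(Rational(-5, 84), I, Pow(21, Rational(1, 2)))) ≈ Add(-0.33333, Mul(-0.27277, I))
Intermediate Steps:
T = 28 (T = Add(80, -52) = 28)
Add(Mul(10, Pow(Mul(Add(-208, 209), Add(-157, 127)), -1)), Mul(Mul(Mul(-5, Pow(12, -1)), Add(7, -10)), Pow(Pow(Add(-49, T), Rational(1, 2)), -1))) = Add(Mul(10, Pow(Mul(Add(-208, 209), Add(-157, 127)), -1)), Mul(Mul(Mul(-5, Pow(12, -1)), Add(7, -10)), Pow(Pow(Add(-49, 28), Rational(1, 2)), -1))) = Add(Mul(10, Pow(Mul(1, -30), -1)), Mul(Mul(Mul(-5, Rational(1, 12)), -3), Pow(Pow(-21, Rational(1, 2)), -1))) = Add(Mul(10, Pow(-30, -1)), Mul(Mul(Rational(-5, 12), -3), Pow(Mul(I, Pow(21, Rational(1, 2))), -1))) = Add(Mul(10, Rational(-1, 30)), Mul(Rational(5, 4), Mul(Rational(-1, 21), I, Pow(21, Rational(1, 2))))) = Add(Rational(-1, 3), Mul(Rational(-5, 84), I, Pow(21, Rational(1, 2))))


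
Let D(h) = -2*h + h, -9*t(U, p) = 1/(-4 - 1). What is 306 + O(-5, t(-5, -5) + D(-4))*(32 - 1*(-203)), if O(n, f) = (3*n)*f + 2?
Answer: -40207/3 ≈ -13402.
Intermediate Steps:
t(U, p) = 1/45 (t(U, p) = -1/(9*(-4 - 1)) = -⅑/(-5) = -⅑*(-⅕) = 1/45)
D(h) = -h
O(n, f) = 2 + 3*f*n (O(n, f) = 3*f*n + 2 = 2 + 3*f*n)
306 + O(-5, t(-5, -5) + D(-4))*(32 - 1*(-203)) = 306 + (2 + 3*(1/45 - 1*(-4))*(-5))*(32 - 1*(-203)) = 306 + (2 + 3*(1/45 + 4)*(-5))*(32 + 203) = 306 + (2 + 3*(181/45)*(-5))*235 = 306 + (2 - 181/3)*235 = 306 - 175/3*235 = 306 - 41125/3 = -40207/3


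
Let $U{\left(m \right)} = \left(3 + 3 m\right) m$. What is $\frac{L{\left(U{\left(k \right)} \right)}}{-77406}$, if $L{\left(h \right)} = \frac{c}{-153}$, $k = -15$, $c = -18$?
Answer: $- \frac{1}{657951} \approx -1.5199 \cdot 10^{-6}$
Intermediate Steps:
$U{\left(m \right)} = m \left(3 + 3 m\right)$
$L{\left(h \right)} = \frac{2}{17}$ ($L{\left(h \right)} = - \frac{18}{-153} = \left(-18\right) \left(- \frac{1}{153}\right) = \frac{2}{17}$)
$\frac{L{\left(U{\left(k \right)} \right)}}{-77406} = \frac{2}{17 \left(-77406\right)} = \frac{2}{17} \left(- \frac{1}{77406}\right) = - \frac{1}{657951}$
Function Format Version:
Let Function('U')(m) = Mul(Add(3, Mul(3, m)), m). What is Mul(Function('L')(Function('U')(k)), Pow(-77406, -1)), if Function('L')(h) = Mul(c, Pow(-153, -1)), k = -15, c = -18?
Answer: Rational(-1, 657951) ≈ -1.5199e-6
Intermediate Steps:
Function('U')(m) = Mul(m, Add(3, Mul(3, m)))
Function('L')(h) = Rational(2, 17) (Function('L')(h) = Mul(-18, Pow(-153, -1)) = Mul(-18, Rational(-1, 153)) = Rational(2, 17))
Mul(Function('L')(Function('U')(k)), Pow(-77406, -1)) = Mul(Rational(2, 17), Pow(-77406, -1)) = Mul(Rational(2, 17), Rational(-1, 77406)) = Rational(-1, 657951)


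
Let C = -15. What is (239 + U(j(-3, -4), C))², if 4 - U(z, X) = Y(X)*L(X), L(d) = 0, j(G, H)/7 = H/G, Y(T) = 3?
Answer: 59049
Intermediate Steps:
j(G, H) = 7*H/G (j(G, H) = 7*(H/G) = 7*H/G)
U(z, X) = 4 (U(z, X) = 4 - 3*0 = 4 - 1*0 = 4 + 0 = 4)
(239 + U(j(-3, -4), C))² = (239 + 4)² = 243² = 59049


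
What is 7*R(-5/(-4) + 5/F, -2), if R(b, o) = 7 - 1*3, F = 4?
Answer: 28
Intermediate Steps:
R(b, o) = 4 (R(b, o) = 7 - 3 = 4)
7*R(-5/(-4) + 5/F, -2) = 7*4 = 28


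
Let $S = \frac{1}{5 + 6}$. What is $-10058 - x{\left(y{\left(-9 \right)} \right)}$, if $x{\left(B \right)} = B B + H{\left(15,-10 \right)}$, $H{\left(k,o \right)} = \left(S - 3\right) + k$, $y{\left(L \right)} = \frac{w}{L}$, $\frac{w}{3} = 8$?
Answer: $- \frac{997643}{99} \approx -10077.0$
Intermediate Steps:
$w = 24$ ($w = 3 \cdot 8 = 24$)
$S = \frac{1}{11} \approx 0.090909$
$y{\left(L \right)} = \frac{24}{L}$
$H{\left(k,o \right)} = - \frac{32}{11} + k$ ($H{\left(k,o \right)} = \left(\frac{1}{11} - 3\right) + k = - \frac{32}{11} + k$)
$x{\left(B \right)} = \frac{133}{11} + B^{2}$ ($x{\left(B \right)} = B B + \left(- \frac{32}{11} + 15\right) = B^{2} + \frac{133}{11} = \frac{133}{11} + B^{2}$)
$-10058 - x{\left(y{\left(-9 \right)} \right)} = -10058 - \left(\frac{133}{11} + \left(\frac{24}{-9}\right)^{2}\right) = -10058 - \left(\frac{133}{11} + \left(24 \left(- \frac{1}{9}\right)\right)^{2}\right) = -10058 - \left(\frac{133}{11} + \left(- \frac{8}{3}\right)^{2}\right) = -10058 - \left(\frac{133}{11} + \frac{64}{9}\right) = -10058 - \frac{1901}{99} = - \frac{997643}{99}$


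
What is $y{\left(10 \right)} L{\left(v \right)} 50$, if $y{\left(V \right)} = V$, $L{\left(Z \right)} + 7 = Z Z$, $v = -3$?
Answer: $1000$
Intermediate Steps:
$L{\left(Z \right)} = -7 + Z^{2}$ ($L{\left(Z \right)} = -7 + Z Z = -7 + Z^{2}$)
$y{\left(10 \right)} L{\left(v \right)} 50 = 10 \left(-7 + \left(-3\right)^{2}\right) 50 = 10 \left(-7 + 9\right) 50 = 10 \cdot 2 \cdot 50 = 20 \cdot 50 = 1000$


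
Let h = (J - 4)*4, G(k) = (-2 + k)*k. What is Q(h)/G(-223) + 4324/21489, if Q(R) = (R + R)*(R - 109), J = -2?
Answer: 13116388/39933725 ≈ 0.32845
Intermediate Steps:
G(k) = k*(-2 + k)
h = -24 (h = (-2 - 4)*4 = -6*4 = -24)
Q(R) = 2*R*(-109 + R) (Q(R) = (2*R)*(-109 + R) = 2*R*(-109 + R))
Q(h)/G(-223) + 4324/21489 = (2*(-24)*(-109 - 24))/((-223*(-2 - 223))) + 4324/21489 = (2*(-24)*(-133))/((-223*(-225))) + 4324*(1/21489) = 6384/50175 + 4324/21489 = 6384*(1/50175) + 4324/21489 = 2128/16725 + 4324/21489 = 13116388/39933725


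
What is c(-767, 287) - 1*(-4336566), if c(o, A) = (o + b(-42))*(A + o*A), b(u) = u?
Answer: 182188744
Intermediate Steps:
c(o, A) = (-42 + o)*(A + A*o) (c(o, A) = (o - 42)*(A + o*A) = (-42 + o)*(A + A*o))
c(-767, 287) - 1*(-4336566) = 287*(-42 + (-767)² - 41*(-767)) - 1*(-4336566) = 287*(-42 + 588289 + 31447) + 4336566 = 287*619694 + 4336566 = 177852178 + 4336566 = 182188744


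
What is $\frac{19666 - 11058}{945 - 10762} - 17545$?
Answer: $- \frac{172247873}{9817} \approx -17546.0$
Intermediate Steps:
$\frac{19666 - 11058}{945 - 10762} - 17545 = \frac{8608}{-9817} - 17545 = 8608 \left(- \frac{1}{9817}\right) - 17545 = - \frac{8608}{9817} - 17545 = - \frac{172247873}{9817}$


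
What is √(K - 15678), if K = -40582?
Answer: 2*I*√14065 ≈ 237.19*I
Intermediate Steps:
√(K - 15678) = √(-40582 - 15678) = √(-56260) = 2*I*√14065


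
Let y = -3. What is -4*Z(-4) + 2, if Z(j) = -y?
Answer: -10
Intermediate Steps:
Z(j) = 3 (Z(j) = -1*(-3) = 3)
-4*Z(-4) + 2 = -4*3 + 2 = -12 + 2 = -10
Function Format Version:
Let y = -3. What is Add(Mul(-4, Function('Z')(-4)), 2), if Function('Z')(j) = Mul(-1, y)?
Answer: -10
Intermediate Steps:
Function('Z')(j) = 3 (Function('Z')(j) = Mul(-1, -3) = 3)
Add(Mul(-4, Function('Z')(-4)), 2) = Add(Mul(-4, 3), 2) = Add(-12, 2) = -10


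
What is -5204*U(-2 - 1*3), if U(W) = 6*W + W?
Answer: 182140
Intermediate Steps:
U(W) = 7*W
-5204*U(-2 - 1*3) = -36428*(-2 - 1*3) = -36428*(-2 - 3) = -36428*(-5) = -5204*(-35) = 182140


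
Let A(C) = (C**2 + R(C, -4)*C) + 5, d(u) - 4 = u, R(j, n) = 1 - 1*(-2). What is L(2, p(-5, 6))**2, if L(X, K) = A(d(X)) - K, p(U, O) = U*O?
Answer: 7921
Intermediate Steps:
R(j, n) = 3 (R(j, n) = 1 + 2 = 3)
d(u) = 4 + u
A(C) = 5 + C**2 + 3*C (A(C) = (C**2 + 3*C) + 5 = 5 + C**2 + 3*C)
p(U, O) = O*U
L(X, K) = 17 + (4 + X)**2 - K + 3*X (L(X, K) = (5 + (4 + X)**2 + 3*(4 + X)) - K = (5 + (4 + X)**2 + (12 + 3*X)) - K = (17 + (4 + X)**2 + 3*X) - K = 17 + (4 + X)**2 - K + 3*X)
L(2, p(-5, 6))**2 = (33 + 2**2 - 6*(-5) + 11*2)**2 = (33 + 4 - 1*(-30) + 22)**2 = (33 + 4 + 30 + 22)**2 = 89**2 = 7921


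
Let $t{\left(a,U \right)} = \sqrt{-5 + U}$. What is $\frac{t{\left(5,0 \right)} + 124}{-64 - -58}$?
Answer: $- \frac{62}{3} - \frac{i \sqrt{5}}{6} \approx -20.667 - 0.37268 i$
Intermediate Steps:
$\frac{t{\left(5,0 \right)} + 124}{-64 - -58} = \frac{\sqrt{-5 + 0} + 124}{-64 - -58} = \frac{\sqrt{-5} + 124}{-64 + 58} = \frac{i \sqrt{5} + 124}{-6} = - \frac{124 + i \sqrt{5}}{6} = - \frac{62}{3} - \frac{i \sqrt{5}}{6}$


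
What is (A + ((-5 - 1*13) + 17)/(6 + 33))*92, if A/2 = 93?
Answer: 667276/39 ≈ 17110.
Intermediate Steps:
A = 186 (A = 2*93 = 186)
(A + ((-5 - 1*13) + 17)/(6 + 33))*92 = (186 + ((-5 - 1*13) + 17)/(6 + 33))*92 = (186 + ((-5 - 13) + 17)/39)*92 = (186 + (-18 + 17)*(1/39))*92 = (186 - 1*1/39)*92 = (186 - 1/39)*92 = (7253/39)*92 = 667276/39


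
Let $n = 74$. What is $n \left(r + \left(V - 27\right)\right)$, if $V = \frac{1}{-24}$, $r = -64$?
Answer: $- \frac{80845}{12} \approx -6737.1$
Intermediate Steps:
$V = - \frac{1}{24} \approx -0.041667$
$n \left(r + \left(V - 27\right)\right) = 74 \left(-64 - \frac{649}{24}\right) = 74 \left(- \frac{2185}{24}\right) = - \frac{80845}{12}$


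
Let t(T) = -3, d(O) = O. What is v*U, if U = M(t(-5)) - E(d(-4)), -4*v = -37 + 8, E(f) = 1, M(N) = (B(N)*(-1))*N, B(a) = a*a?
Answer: 377/2 ≈ 188.50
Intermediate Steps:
B(a) = a**2
M(N) = -N**3 (M(N) = (N**2*(-1))*N = (-N**2)*N = -N**3)
v = 29/4 (v = -(-37 + 8)/4 = -1/4*(-29) = 29/4 ≈ 7.2500)
U = 26 (U = -1*(-3)**3 - 1*1 = -1*(-27) - 1 = 27 - 1 = 26)
v*U = (29/4)*26 = 377/2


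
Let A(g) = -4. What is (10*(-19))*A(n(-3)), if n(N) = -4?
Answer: 760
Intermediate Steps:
(10*(-19))*A(n(-3)) = (10*(-19))*(-4) = -190*(-4) = 760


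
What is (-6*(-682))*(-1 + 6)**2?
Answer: 102300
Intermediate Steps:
(-6*(-682))*(-1 + 6)**2 = 4092*5**2 = 4092*25 = 102300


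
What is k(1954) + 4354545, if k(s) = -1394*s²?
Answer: -5318099159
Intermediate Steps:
k(1954) + 4354545 = -1394*1954² + 4354545 = -1394*3818116 + 4354545 = -5322453704 + 4354545 = -5318099159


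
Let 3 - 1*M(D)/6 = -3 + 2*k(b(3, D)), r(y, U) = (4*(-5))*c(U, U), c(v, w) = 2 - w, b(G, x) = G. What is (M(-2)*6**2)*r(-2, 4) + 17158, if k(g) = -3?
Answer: 120838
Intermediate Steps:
r(y, U) = -40 + 20*U (r(y, U) = (4*(-5))*(2 - U) = -20*(2 - U) = -40 + 20*U)
M(D) = 72 (M(D) = 18 - 6*(-3 + 2*(-3)) = 18 - 6*(-3 - 6) = 18 - 6*(-9) = 18 + 54 = 72)
(M(-2)*6**2)*r(-2, 4) + 17158 = (72*6**2)*(-40 + 20*4) + 17158 = (72*36)*(-40 + 80) + 17158 = 2592*40 + 17158 = 103680 + 17158 = 120838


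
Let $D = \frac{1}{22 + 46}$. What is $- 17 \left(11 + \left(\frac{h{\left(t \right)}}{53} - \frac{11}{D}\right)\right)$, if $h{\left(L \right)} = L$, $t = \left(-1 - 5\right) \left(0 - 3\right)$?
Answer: $\frac{663731}{53} \approx 12523.0$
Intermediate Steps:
$D = \frac{1}{68} \approx 0.014706$
$t = 18$ ($t = \left(-6\right) \left(-3\right) = 18$)
$- 17 \left(11 + \left(\frac{h{\left(t \right)}}{53} - \frac{11}{D}\right)\right) = - 17 \left(11 + \left(\frac{18}{53} - 11 \frac{1}{\frac{1}{68}}\right)\right) = - 17 \left(11 + \left(18 \cdot \frac{1}{53} - 748\right)\right) = - 17 \left(11 + \left(\frac{18}{53} - 748\right)\right) = - 17 \left(11 - \frac{39626}{53}\right) = \left(-17\right) \left(- \frac{39043}{53}\right) = \frac{663731}{53}$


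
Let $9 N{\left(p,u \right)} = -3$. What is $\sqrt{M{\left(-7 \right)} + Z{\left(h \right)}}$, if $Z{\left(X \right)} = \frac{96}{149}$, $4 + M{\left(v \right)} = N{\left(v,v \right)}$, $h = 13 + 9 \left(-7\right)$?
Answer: $\frac{i \sqrt{737103}}{447} \approx 1.9207 i$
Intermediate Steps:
$h = -50$ ($h = 13 - 63 = -50$)
$N{\left(p,u \right)} = - \frac{1}{3}$ ($N{\left(p,u \right)} = \frac{1}{9} \left(-3\right) = - \frac{1}{3}$)
$M{\left(v \right)} = - \frac{13}{3}$ ($M{\left(v \right)} = -4 - \frac{1}{3} = - \frac{13}{3}$)
$Z{\left(X \right)} = \frac{96}{149}$ ($Z{\left(X \right)} = 96 \cdot \frac{1}{149} = \frac{96}{149}$)
$\sqrt{M{\left(-7 \right)} + Z{\left(h \right)}} = \sqrt{- \frac{13}{3} + \frac{96}{149}} = \sqrt{- \frac{1649}{447}} = \frac{i \sqrt{737103}}{447}$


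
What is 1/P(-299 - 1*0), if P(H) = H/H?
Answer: 1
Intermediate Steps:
P(H) = 1
1/P(-299 - 1*0) = 1/1 = 1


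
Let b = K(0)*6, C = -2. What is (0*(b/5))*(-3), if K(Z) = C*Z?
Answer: 0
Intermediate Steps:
K(Z) = -2*Z
b = 0 (b = -2*0*6 = 0*6 = 0)
(0*(b/5))*(-3) = (0*(0/5))*(-3) = (0*(0*(1/5)))*(-3) = (0*0)*(-3) = 0*(-3) = 0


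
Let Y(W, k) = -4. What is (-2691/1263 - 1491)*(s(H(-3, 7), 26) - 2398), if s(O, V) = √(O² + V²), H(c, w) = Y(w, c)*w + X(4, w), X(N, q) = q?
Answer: 1507401984/421 - 628608*√1117/421 ≈ 3.5306e+6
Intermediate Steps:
H(c, w) = -3*w (H(c, w) = -4*w + w = -3*w)
(-2691/1263 - 1491)*(s(H(-3, 7), 26) - 2398) = (-2691/1263 - 1491)*(√((-3*7)² + 26²) - 2398) = (-2691*1/1263 - 1491)*(√((-21)² + 676) - 2398) = (-897/421 - 1491)*(√(441 + 676) - 2398) = -628608*(√1117 - 2398)/421 = -628608*(-2398 + √1117)/421 = 1507401984/421 - 628608*√1117/421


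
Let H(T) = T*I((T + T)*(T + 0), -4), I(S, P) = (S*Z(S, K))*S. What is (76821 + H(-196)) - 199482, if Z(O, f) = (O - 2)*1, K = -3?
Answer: -88893740567346981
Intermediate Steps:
Z(O, f) = -2 + O (Z(O, f) = (-2 + O)*1 = -2 + O)
I(S, P) = S²*(-2 + S) (I(S, P) = (S*(-2 + S))*S = S²*(-2 + S))
H(T) = 4*T⁵*(-2 + 2*T²) (H(T) = T*(((T + T)*(T + 0))²*(-2 + (T + T)*(T + 0))) = T*(((2*T)*T)²*(-2 + (2*T)*T)) = T*((2*T²)²*(-2 + 2*T²)) = T*((4*T⁴)*(-2 + 2*T²)) = T*(4*T⁴*(-2 + 2*T²)) = 4*T⁵*(-2 + 2*T²))
(76821 + H(-196)) - 199482 = (76821 + 8*(-196)⁵*(-1 + (-196)²)) - 199482 = (76821 + 8*(-289254654976)*(-1 + 38416)) - 199482 = (76821 + 8*(-289254654976)*38415) - 199482 = (76821 - 88893740567224320) - 199482 = -88893740567147499 - 199482 = -88893740567346981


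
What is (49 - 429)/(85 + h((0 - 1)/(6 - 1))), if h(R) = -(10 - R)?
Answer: -950/187 ≈ -5.0802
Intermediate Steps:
h(R) = -10 + R
(49 - 429)/(85 + h((0 - 1)/(6 - 1))) = (49 - 429)/(85 + (-10 + (0 - 1)/(6 - 1))) = -380/(85 + (-10 - 1/5)) = -380/(85 - 51/5) = -380/374/5 = -380*5/374 = -950/187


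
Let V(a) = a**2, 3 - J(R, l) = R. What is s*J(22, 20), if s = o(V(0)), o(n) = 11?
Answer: -209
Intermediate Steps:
J(R, l) = 3 - R
s = 11
s*J(22, 20) = 11*(3 - 1*22) = 11*(3 - 22) = 11*(-19) = -209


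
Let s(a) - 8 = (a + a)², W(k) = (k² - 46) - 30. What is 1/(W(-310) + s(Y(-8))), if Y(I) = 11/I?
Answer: 16/1536633 ≈ 1.0412e-5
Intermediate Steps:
W(k) = -76 + k² (W(k) = (-46 + k²) - 30 = -76 + k²)
s(a) = 8 + 4*a² (s(a) = 8 + (a + a)² = 8 + (2*a)² = 8 + 4*a²)
1/(W(-310) + s(Y(-8))) = 1/((-76 + (-310)²) + (8 + 4*(11/(-8))²)) = 1/((-76 + 96100) + (8 + 4*(11*(-⅛))²)) = 1/(96024 + (8 + 4*(-11/8)²)) = 1/(96024 + (8 + 4*(121/64))) = 1/(96024 + (8 + 121/16)) = 1/(96024 + 249/16) = 1/(1536633/16) = 16/1536633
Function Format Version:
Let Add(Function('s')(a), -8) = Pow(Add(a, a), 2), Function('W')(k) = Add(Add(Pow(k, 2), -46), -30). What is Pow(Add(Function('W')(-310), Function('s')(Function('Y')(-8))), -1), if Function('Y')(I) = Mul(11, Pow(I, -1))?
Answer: Rational(16, 1536633) ≈ 1.0412e-5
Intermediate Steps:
Function('W')(k) = Add(-76, Pow(k, 2)) (Function('W')(k) = Add(Add(-46, Pow(k, 2)), -30) = Add(-76, Pow(k, 2)))
Function('s')(a) = Add(8, Mul(4, Pow(a, 2))) (Function('s')(a) = Add(8, Pow(Add(a, a), 2)) = Add(8, Pow(Mul(2, a), 2)) = Add(8, Mul(4, Pow(a, 2))))
Pow(Add(Function('W')(-310), Function('s')(Function('Y')(-8))), -1) = Pow(Add(Add(-76, Pow(-310, 2)), Add(8, Mul(4, Pow(Mul(11, Pow(-8, -1)), 2)))), -1) = Pow(Add(Add(-76, 96100), Add(8, Mul(4, Pow(Mul(11, Rational(-1, 8)), 2)))), -1) = Pow(Add(96024, Add(8, Mul(4, Pow(Rational(-11, 8), 2)))), -1) = Pow(Add(96024, Add(8, Mul(4, Rational(121, 64)))), -1) = Pow(Add(96024, Add(8, Rational(121, 16))), -1) = Pow(Add(96024, Rational(249, 16)), -1) = Pow(Rational(1536633, 16), -1) = Rational(16, 1536633)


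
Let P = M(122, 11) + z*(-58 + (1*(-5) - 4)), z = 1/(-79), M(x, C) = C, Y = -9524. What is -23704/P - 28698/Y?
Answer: -1112995841/557154 ≈ -1997.6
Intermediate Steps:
z = -1/79 ≈ -0.012658
P = 936/79 (P = 11 - (-58 + (1*(-5) - 4))/79 = 11 - (-58 + (-5 - 4))/79 = 11 - (-58 - 9)/79 = 11 - 1/79*(-67) = 11 + 67/79 = 936/79 ≈ 11.848)
-23704/P - 28698/Y = -23704/936/79 - 28698/(-9524) = -23704*79/936 - 28698*(-1/9524) = -234077/117 + 14349/4762 = -1112995841/557154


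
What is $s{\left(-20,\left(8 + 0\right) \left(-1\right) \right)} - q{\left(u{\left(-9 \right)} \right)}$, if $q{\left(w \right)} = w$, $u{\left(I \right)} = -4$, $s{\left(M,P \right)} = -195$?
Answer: $-191$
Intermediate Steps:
$s{\left(-20,\left(8 + 0\right) \left(-1\right) \right)} - q{\left(u{\left(-9 \right)} \right)} = -195 - -4 = -195 + 4 = -191$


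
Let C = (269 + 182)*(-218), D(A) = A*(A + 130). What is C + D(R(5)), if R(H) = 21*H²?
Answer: 245557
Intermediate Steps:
D(A) = A*(130 + A)
C = -98318 (C = 451*(-218) = -98318)
C + D(R(5)) = -98318 + (21*5²)*(130 + 21*5²) = -98318 + (21*25)*(130 + 21*25) = -98318 + 525*(130 + 525) = -98318 + 525*655 = -98318 + 343875 = 245557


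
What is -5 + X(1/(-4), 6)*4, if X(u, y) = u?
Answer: -6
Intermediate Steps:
-5 + X(1/(-4), 6)*4 = -5 + 4/(-4) = -5 - 1/4*4 = -5 - 1 = -6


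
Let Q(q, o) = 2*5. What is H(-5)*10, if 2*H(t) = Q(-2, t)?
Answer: 50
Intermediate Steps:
Q(q, o) = 10
H(t) = 5 (H(t) = (½)*10 = 5)
H(-5)*10 = 5*10 = 50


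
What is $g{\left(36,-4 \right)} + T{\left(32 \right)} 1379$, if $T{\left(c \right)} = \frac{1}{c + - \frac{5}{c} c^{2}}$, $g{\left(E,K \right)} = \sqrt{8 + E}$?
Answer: $- \frac{1379}{128} + 2 \sqrt{11} \approx -4.1402$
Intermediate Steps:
$T{\left(c \right)} = - \frac{1}{4 c}$ ($T{\left(c \right)} = \frac{1}{c - 5 c} = \frac{1}{\left(-4\right) c} = - \frac{1}{4 c}$)
$g{\left(36,-4 \right)} + T{\left(32 \right)} 1379 = \sqrt{8 + 36} + - \frac{1}{4 \cdot 32} \cdot 1379 = \sqrt{44} + \left(- \frac{1}{4}\right) \frac{1}{32} \cdot 1379 = 2 \sqrt{11} - \frac{1379}{128} = - \frac{1379}{128} + 2 \sqrt{11}$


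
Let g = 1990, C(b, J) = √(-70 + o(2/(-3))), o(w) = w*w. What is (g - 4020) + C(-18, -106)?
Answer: -2030 + I*√626/3 ≈ -2030.0 + 8.34*I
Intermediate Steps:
o(w) = w²
C(b, J) = I*√626/3 (C(b, J) = √(-70 + (2/(-3))²) = √(-70 + (2*(-⅓))²) = √(-70 + (-⅔)²) = √(-70 + 4/9) = √(-626/9) = I*√626/3)
(g - 4020) + C(-18, -106) = (1990 - 4020) + I*√626/3 = -2030 + I*√626/3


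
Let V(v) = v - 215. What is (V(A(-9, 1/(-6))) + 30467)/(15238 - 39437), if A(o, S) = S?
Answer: -181511/145194 ≈ -1.2501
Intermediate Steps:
V(v) = -215 + v
(V(A(-9, 1/(-6))) + 30467)/(15238 - 39437) = ((-215 + 1/(-6)) + 30467)/(15238 - 39437) = ((-215 - ⅙) + 30467)/(-24199) = (-1291/6 + 30467)*(-1/24199) = (181511/6)*(-1/24199) = -181511/145194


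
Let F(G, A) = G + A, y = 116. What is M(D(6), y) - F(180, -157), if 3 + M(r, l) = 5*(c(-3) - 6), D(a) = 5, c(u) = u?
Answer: -71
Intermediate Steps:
M(r, l) = -48 (M(r, l) = -3 + 5*(-3 - 6) = -3 + 5*(-9) = -3 - 45 = -48)
F(G, A) = A + G
M(D(6), y) - F(180, -157) = -48 - (-157 + 180) = -48 - 1*23 = -48 - 23 = -71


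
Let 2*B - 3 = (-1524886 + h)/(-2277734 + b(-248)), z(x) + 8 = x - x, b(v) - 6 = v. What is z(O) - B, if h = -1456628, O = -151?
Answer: -23131529/2277976 ≈ -10.154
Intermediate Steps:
b(v) = 6 + v
z(x) = -8 (z(x) = -8 + (x - x) = -8 + 0 = -8)
B = 4907721/2277976 (B = 3/2 + ((-1524886 - 1456628)/(-2277734 + (6 - 248)))/2 = 3/2 + (-2981514/(-2277734 - 242))/2 = 3/2 + (-2981514/(-2277976))/2 = 3/2 + (-2981514*(-1/2277976))/2 = 3/2 + (1/2)*(1490757/1138988) = 3/2 + 1490757/2277976 = 4907721/2277976 ≈ 2.1544)
z(O) - B = -8 - 1*4907721/2277976 = -8 - 4907721/2277976 = -23131529/2277976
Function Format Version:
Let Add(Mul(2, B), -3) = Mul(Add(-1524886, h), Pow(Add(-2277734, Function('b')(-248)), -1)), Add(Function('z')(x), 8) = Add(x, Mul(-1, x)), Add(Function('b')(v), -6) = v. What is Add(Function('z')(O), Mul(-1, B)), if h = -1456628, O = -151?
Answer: Rational(-23131529, 2277976) ≈ -10.154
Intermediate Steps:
Function('b')(v) = Add(6, v)
Function('z')(x) = -8 (Function('z')(x) = Add(-8, Add(x, Mul(-1, x))) = Add(-8, 0) = -8)
B = Rational(4907721, 2277976) (B = Add(Rational(3, 2), Mul(Rational(1, 2), Mul(Add(-1524886, -1456628), Pow(Add(-2277734, Add(6, -248)), -1)))) = Add(Rational(3, 2), Mul(Rational(1, 2), Mul(-2981514, Pow(Add(-2277734, -242), -1)))) = Add(Rational(3, 2), Mul(Rational(1, 2), Mul(-2981514, Pow(-2277976, -1)))) = Add(Rational(3, 2), Mul(Rational(1, 2), Mul(-2981514, Rational(-1, 2277976)))) = Add(Rational(3, 2), Mul(Rational(1, 2), Rational(1490757, 1138988))) = Add(Rational(3, 2), Rational(1490757, 2277976)) = Rational(4907721, 2277976) ≈ 2.1544)
Add(Function('z')(O), Mul(-1, B)) = Add(-8, Mul(-1, Rational(4907721, 2277976))) = Add(-8, Rational(-4907721, 2277976)) = Rational(-23131529, 2277976)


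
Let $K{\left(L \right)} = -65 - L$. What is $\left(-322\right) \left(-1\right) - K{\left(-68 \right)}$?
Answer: $319$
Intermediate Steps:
$\left(-322\right) \left(-1\right) - K{\left(-68 \right)} = \left(-322\right) \left(-1\right) - \left(-65 - -68\right) = 322 - \left(-65 + 68\right) = 322 - 3 = 319$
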